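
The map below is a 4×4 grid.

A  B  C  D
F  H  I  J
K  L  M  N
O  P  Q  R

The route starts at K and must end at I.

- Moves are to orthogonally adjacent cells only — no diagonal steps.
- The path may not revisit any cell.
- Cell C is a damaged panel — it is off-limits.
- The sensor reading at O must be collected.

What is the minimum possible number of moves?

5

Any route passes through O somewhere between K and I. Summing Manhattan distances along the two legs (K → O → I) gives a lower bound of 1 + 4 = 5 moves.
A route of 5 moves achieves this: K → O → P → L → H → I.
Since 5 matches the lower bound, it is optimal.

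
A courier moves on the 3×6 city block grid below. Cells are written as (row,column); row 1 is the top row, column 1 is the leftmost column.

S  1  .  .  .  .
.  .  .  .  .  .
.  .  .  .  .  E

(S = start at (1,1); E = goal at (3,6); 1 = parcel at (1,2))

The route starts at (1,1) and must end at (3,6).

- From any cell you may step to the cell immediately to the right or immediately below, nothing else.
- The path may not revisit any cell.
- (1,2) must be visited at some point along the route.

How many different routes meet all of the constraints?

A right/down-only route from (1,1) to (3,6) makes exactly 2 down-moves and 5 right-moves in some order.
With no other constraints that would be C(7,2) = 21 routes.
Split at (1,2) and multiply the segment counts: (1,1)→(1,2): 1; (1,2)→(3,6): 15; product = 15.
That gives 15 routes.

15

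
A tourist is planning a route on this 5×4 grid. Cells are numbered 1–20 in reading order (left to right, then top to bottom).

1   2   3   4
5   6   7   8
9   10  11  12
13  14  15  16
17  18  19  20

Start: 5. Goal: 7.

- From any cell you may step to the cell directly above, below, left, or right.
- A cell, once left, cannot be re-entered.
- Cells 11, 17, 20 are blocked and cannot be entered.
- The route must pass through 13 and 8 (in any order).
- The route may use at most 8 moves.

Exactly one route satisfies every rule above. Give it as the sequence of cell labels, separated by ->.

5 -> 9 -> 13 -> 14 -> 15 -> 16 -> 12 -> 8 -> 7

Any route must reach 13 and 8 and still end at 7 within 8 moves, so the order of the required stops is forced.
Route from 5: down 2 to 13, right 3 to 16, up 2 to 8, left 1 to 7 — 8 moves in all.
Check: all required cells visited; 8 ≤ 8 moves.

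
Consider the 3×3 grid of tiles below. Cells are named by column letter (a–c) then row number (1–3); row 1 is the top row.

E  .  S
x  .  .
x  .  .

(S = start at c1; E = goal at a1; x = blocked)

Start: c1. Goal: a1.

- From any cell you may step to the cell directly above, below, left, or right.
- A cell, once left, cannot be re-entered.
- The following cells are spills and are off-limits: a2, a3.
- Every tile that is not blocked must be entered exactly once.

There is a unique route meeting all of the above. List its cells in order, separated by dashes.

Need to visit all 7 open cells exactly once, starting at c1 and ending at a1.
Cell b3 has only two open neighbours (b2 and c3), so the path must pass straight through it: one of those is the cell it's entered from and the other is where it exits.
Route from c1: 2× down (reaching c3), left to b3, 2× up (reaching b1), left to a1 — 6 moves in all.
Check: all 7 open cells covered.

c1 - c2 - c3 - b3 - b2 - b1 - a1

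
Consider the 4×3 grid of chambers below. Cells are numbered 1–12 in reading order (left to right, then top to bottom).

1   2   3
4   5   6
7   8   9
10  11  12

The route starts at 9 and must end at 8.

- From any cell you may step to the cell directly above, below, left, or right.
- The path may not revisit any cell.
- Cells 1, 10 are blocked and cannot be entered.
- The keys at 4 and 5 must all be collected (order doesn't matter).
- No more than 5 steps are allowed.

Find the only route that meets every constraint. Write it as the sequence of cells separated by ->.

The 5-move cap with required stops at 4, 5 leaves no slack for detours.
Route from 9: up 1 to 6, left 2 to 4, down 1 to 7, right 1 to 8 — 5 moves in all.
Check: all required cells visited; 5 ≤ 5 moves.

9 -> 6 -> 5 -> 4 -> 7 -> 8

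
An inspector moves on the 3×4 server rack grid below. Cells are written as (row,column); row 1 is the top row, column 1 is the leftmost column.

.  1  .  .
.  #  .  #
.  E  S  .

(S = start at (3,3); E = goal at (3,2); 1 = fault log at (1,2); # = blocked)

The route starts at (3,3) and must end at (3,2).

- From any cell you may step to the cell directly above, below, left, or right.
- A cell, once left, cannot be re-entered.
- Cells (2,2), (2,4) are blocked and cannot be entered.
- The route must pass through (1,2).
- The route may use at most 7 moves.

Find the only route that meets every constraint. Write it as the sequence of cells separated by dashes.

(3,3) - (2,3) - (1,3) - (1,2) - (1,1) - (2,1) - (3,1) - (3,2)

The budget equals the shortest possible length, so every move has to be on a shortest route through the required cells.
Route from (3,3): 2× up (reaching (1,3)), 2× left (reaching (1,1)), 2× down (reaching (3,1)), right to (3,2) — 7 moves in all.
Check: all required cells visited; 7 ≤ 7 moves.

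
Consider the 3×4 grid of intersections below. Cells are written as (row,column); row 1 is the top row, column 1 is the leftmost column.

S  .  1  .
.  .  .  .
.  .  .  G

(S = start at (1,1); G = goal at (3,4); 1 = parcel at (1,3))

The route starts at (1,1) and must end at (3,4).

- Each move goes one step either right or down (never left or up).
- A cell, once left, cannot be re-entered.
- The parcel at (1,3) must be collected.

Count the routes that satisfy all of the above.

3

A right/down-only route from (1,1) to (3,4) makes exactly 2 down-moves and 3 right-moves in some order.
With no other constraints that would be C(5,2) = 10 routes.
Split at (1,3) and multiply the segment counts: (1,1)→(1,3): 1; (1,3)→(3,4): 3; product = 3.
That gives 3 routes.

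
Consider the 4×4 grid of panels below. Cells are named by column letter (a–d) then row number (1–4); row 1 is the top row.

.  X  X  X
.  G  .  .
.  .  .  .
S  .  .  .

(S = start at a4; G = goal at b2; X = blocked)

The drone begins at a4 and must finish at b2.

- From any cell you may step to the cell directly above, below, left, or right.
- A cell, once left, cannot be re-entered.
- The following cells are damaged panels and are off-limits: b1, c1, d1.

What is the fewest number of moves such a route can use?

3

The Manhattan distance from a4 to b2 is |4−2| + |1−2| = 3, so at least 3 moves are needed.
A route of 3 moves achieves this: a4 → a3 → a2 → b2.
Since 3 matches the lower bound, it is optimal.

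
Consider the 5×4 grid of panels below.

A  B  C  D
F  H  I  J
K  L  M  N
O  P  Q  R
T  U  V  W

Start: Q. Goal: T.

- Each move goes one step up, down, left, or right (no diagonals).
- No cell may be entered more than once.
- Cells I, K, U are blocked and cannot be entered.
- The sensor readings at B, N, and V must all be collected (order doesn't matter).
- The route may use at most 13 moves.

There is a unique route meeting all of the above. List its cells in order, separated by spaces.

The 13-move cap with required stops at B, N, V leaves no slack for detours.
Route from Q: down 1 to V, right 1 to W, up 4 to D, left 2 to B, down 3 to P, left 1 to O, down 1 to T — 13 moves in all.
Check: all required cells visited; 13 ≤ 13 moves.

Q V W R N J D C B H L P O T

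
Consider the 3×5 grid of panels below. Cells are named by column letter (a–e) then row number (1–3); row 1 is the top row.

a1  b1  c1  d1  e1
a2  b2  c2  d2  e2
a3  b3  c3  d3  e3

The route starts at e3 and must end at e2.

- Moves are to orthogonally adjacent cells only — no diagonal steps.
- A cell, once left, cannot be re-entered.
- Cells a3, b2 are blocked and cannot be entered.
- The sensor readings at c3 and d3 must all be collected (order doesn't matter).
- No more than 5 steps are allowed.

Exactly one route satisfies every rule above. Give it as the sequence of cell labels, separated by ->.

e3 -> d3 -> c3 -> c2 -> d2 -> e2

The budget equals the shortest possible length, so every move has to be on a shortest route through the required cells.
Route from e3: 2× left (reaching c3), up to c2, 2× right (reaching e2) — 5 moves in all.
Check: all required cells visited; 5 ≤ 5 moves.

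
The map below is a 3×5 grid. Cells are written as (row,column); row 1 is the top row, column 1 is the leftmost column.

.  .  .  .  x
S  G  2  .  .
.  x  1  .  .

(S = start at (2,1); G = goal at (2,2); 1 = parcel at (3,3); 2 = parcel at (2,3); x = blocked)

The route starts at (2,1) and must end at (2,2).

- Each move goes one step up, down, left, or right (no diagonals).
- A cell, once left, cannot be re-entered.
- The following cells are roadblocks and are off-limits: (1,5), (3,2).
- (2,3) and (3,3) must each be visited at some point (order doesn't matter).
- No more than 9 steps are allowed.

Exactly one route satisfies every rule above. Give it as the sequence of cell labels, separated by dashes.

(2,1) - (1,1) - (1,2) - (1,3) - (1,4) - (2,4) - (3,4) - (3,3) - (2,3) - (2,2)

The budget equals the shortest possible length, so every move has to be on a shortest route through the required cells.
Route from (2,1): up to (1,1), 3× right (reaching (1,4)), 2× down (reaching (3,4)), left to (3,3), up to (2,3), left to (2,2) — 9 moves in all.
Check: all required cells visited; 9 ≤ 9 moves.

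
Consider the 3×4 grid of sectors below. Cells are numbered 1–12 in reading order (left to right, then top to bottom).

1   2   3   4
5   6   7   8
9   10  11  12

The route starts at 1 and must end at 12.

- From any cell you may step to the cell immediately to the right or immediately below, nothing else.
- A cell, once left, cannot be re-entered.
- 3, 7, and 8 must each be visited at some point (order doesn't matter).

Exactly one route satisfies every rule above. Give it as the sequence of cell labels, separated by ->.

Moves only go right or down, so the column and row indices never decrease.
Route from 1: 2× right (reaching 3), down to 7, right to 8, down to 12 — 5 moves in all.
Check: all required cells visited.

1 -> 2 -> 3 -> 7 -> 8 -> 12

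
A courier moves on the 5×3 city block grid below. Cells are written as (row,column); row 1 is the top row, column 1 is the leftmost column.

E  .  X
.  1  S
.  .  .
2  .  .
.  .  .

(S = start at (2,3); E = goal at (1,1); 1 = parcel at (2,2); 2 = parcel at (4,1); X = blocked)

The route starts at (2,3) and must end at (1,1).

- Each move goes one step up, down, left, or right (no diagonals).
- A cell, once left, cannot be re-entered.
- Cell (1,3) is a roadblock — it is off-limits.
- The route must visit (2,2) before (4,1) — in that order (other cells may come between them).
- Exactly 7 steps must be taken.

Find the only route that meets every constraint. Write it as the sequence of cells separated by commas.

(2,3), (2,2), (3,2), (4,2), (4,1), (3,1), (2,1), (1,1)

The waypoints must appear in the order (2,2), (4,1), with no cell reused.
Route from (2,3): left to (2,2), 2× down (reaching (4,2)), left to (4,1), 3× up (reaching (1,1)) — 7 moves in all.
Check: order respected (1 at step 1, 2 at step 4); 7 moves as required.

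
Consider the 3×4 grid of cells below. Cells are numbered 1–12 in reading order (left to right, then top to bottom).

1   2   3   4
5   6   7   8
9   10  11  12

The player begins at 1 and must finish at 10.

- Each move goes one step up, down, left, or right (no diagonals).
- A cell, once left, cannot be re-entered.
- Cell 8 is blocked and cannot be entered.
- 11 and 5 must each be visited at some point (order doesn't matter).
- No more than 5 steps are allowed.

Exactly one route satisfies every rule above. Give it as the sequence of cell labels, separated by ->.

1 -> 5 -> 6 -> 7 -> 11 -> 10

Any route must reach 11 and 5 and still end at 10 within 5 moves, so the order of the required stops is forced.
Route from 1: down 1 to 5, right 2 to 7, down 1 to 11, left 1 to 10 — 5 moves in all.
Check: all required cells visited; 5 ≤ 5 moves.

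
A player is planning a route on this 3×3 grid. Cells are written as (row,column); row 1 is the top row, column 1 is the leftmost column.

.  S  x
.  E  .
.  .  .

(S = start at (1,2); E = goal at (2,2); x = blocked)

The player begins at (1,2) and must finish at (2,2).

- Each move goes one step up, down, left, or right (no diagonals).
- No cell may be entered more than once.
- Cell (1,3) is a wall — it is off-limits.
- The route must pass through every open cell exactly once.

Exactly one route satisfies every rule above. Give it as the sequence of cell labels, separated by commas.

Need to visit all 8 open cells exactly once, starting at (1,2) and ending at (2,2).
Route from (1,2): left 1 to (1,1), down 2 to (3,1), right 2 to (3,3), up 1 to (2,3), left 1 to (2,2) — 7 moves in all.
Check: all 8 open cells covered.

(1,2), (1,1), (2,1), (3,1), (3,2), (3,3), (2,3), (2,2)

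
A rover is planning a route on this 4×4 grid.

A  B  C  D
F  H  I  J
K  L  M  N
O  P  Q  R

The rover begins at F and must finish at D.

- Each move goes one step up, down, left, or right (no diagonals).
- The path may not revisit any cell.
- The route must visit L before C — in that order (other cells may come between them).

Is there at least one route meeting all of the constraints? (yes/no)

One route that works: F → K → L → H → B → C → D.

yes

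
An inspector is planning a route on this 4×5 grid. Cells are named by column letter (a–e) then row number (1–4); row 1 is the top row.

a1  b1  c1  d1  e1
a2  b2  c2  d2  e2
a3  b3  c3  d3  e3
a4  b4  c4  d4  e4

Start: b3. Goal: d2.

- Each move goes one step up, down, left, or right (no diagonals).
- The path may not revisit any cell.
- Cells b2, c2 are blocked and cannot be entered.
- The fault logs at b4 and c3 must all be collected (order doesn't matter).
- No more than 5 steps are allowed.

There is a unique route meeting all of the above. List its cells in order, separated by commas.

The 5-move cap with required stops at b4, c3 leaves no slack for detours.
Route from b3: down 1 to b4, right 1 to c4, up 1 to c3, right 1 to d3, up 1 to d2 — 5 moves in all.
Check: all required cells visited; 5 ≤ 5 moves.

b3, b4, c4, c3, d3, d2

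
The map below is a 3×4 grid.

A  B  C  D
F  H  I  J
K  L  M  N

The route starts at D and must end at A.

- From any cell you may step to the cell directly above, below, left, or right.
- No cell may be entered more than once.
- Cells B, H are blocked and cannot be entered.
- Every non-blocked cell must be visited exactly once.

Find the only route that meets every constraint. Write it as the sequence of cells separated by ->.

Need to visit all 10 open cells exactly once, starting at D and ending at A.
Cell C has only two open neighbours (I and D), so the path must pass straight through it: one of those is the cell it's entered from and the other is where it exits.
Route from D: left 1 to C, down 1 to I, right 1 to J, down 1 to N, left 3 to K, up 2 to A — 9 moves in all.
Check: all 10 open cells covered.

D -> C -> I -> J -> N -> M -> L -> K -> F -> A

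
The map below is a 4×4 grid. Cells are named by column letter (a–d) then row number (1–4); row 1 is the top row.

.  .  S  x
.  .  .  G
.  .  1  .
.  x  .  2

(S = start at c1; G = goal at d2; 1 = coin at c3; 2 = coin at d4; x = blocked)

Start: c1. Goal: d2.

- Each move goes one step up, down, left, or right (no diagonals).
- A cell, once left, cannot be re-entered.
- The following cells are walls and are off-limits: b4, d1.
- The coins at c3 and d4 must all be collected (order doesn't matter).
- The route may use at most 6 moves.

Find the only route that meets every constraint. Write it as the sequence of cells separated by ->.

Any route must reach c3 and d4 and still end at d2 within 6 moves, so the order of the required stops is forced.
Route from c1: 3× down (reaching c4), right to d4, 2× up (reaching d2) — 6 moves in all.
Check: all required cells visited; 6 ≤ 6 moves.

c1 -> c2 -> c3 -> c4 -> d4 -> d3 -> d2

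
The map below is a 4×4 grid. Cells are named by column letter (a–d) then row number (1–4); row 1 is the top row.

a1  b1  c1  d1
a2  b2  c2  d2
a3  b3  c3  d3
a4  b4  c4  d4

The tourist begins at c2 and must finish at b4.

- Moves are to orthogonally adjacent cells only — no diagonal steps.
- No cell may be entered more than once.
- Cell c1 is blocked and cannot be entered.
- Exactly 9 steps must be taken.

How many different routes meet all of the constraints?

Need simple routes of exactly 9 moves from c2 to b4 (Manhattan distance 3, so 3 moves are spent on a detour and 3 undoing it).
Enumerating: c2 c3 b3 b2 b1 a1 a2 a3 a4 b4 | c2 b2 b1 a1 a2 a3 b3 c3 c4 b4 | c2 b2 a2 a3 b3 c3 d3 d4 c4 b4 | c2 d2 d3 d4 c4 c3 b3 a3 a4 b4 | c2 d2 d3 c3 b3 b2 a2 a3 a4 b4.
That gives 5 routes.

5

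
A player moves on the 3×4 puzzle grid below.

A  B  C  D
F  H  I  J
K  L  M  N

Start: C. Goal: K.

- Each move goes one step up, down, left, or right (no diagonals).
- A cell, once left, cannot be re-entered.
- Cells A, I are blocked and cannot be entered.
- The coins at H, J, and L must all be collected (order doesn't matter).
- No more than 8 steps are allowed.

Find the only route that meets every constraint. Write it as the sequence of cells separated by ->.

C -> D -> J -> N -> M -> L -> H -> F -> K

The 8-move cap with required stops at H, J, L leaves no slack for detours.
Route from C: right 1 to D, down 2 to N, left 2 to L, up 1 to H, left 1 to F, down 1 to K — 8 moves in all.
Check: all required cells visited; 8 ≤ 8 moves.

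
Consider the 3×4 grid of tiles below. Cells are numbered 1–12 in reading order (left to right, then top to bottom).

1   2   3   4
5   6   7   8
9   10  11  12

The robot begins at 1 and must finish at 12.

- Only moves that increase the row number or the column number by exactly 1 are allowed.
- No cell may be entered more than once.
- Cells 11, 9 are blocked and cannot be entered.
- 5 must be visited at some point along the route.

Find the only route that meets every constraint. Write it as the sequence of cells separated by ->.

Moves only go right or down, so the column and row indices never decrease.
Route from 1: down to 5, 3× right (reaching 8), down to 12 — 5 moves in all.
Check: all required cells visited.

1 -> 5 -> 6 -> 7 -> 8 -> 12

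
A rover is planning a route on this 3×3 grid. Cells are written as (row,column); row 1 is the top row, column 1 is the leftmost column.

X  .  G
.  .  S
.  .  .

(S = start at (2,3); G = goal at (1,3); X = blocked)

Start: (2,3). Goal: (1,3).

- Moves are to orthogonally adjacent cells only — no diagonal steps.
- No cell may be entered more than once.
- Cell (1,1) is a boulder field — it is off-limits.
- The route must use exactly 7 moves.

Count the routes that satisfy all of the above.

1

Need simple routes of exactly 7 moves from (2,3) to (1,3) (Manhattan distance 1, so 3 moves are spent on a detour and 3 undoing it).
Enumerating: (2,3) (3,3) (3,2) (3,1) (2,1) (2,2) (1,2) (1,3).
That gives 1 route.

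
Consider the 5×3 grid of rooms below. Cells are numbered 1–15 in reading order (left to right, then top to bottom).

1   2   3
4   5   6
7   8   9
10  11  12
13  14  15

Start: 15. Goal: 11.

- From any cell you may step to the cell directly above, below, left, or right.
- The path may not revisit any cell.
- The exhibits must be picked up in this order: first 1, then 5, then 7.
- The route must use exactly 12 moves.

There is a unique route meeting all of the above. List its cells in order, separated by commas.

The waypoints must appear in the order 1, 5, 7, with no cell reused.
Route from 15: up 4 to 3, left 2 to 1, down 1 to 4, right 1 to 5, down 1 to 8, left 1 to 7, down 1 to 10, right 1 to 11 — 12 moves in all.
Check: order respected (1 at step 6, 5 at step 8, 7 at step 10); 12 moves as required.

15, 12, 9, 6, 3, 2, 1, 4, 5, 8, 7, 10, 11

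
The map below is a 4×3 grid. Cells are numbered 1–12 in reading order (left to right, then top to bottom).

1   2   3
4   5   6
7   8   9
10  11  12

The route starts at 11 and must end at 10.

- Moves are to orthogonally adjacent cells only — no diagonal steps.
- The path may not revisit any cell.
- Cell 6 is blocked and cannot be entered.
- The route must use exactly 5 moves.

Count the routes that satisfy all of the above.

2

Need simple routes of exactly 5 moves from 11 to 10 (Manhattan distance 1, so 2 moves are spent on a detour and 2 undoing it).
Enumerating: 11 8 5 4 7 10 | 11 12 9 8 7 10.
That gives 2 routes.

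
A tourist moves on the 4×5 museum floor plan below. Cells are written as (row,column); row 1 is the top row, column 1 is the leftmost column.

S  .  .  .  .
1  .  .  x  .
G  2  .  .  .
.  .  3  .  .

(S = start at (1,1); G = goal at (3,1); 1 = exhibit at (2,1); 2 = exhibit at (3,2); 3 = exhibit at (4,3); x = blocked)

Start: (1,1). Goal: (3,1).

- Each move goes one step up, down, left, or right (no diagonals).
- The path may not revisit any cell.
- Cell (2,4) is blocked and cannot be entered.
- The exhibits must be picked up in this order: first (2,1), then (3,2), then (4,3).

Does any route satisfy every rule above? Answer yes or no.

yes

One route that works: (1,1) → (2,1) → (2,2) → (3,2) → (3,3) → (4,3) → (4,2) → (4,1) → (3,1).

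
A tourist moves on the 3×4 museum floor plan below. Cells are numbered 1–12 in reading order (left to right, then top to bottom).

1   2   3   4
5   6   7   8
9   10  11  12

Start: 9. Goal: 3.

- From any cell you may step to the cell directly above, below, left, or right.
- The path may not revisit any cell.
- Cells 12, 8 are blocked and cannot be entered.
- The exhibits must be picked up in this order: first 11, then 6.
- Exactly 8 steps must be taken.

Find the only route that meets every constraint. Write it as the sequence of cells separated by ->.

9 -> 10 -> 11 -> 7 -> 6 -> 5 -> 1 -> 2 -> 3

The waypoints must appear in the order 11, 6, with no cell reused.
Route from 9: right 2 to 11, up 1 to 7, left 2 to 5, up 1 to 1, right 2 to 3 — 8 moves in all.
Check: order respected (11 at step 2, 6 at step 4); 8 moves as required.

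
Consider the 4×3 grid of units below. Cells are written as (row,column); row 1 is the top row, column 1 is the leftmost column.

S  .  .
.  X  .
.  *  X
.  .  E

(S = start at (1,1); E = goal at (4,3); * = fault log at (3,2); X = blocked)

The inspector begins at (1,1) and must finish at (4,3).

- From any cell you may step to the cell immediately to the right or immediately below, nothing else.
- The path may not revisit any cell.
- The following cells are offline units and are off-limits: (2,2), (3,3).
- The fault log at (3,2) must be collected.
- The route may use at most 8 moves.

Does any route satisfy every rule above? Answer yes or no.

One route that works: (1,1) → (2,1) → (3,1) → (3,2) → (4,2) → (4,3).

yes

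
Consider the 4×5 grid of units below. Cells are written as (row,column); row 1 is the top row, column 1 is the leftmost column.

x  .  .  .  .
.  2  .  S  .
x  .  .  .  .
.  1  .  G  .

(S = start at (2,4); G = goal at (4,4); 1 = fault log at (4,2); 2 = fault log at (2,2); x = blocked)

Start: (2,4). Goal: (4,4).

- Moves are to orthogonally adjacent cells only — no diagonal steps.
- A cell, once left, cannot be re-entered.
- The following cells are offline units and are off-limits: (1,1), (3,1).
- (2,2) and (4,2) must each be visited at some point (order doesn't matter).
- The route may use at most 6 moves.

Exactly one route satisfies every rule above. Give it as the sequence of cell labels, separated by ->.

(2,4) -> (2,3) -> (2,2) -> (3,2) -> (4,2) -> (4,3) -> (4,4)

The 6-move cap with required stops at (2,2), (4,2) leaves no slack for detours.
Route from (2,4): left 2 to (2,2), down 2 to (4,2), right 2 to (4,4) — 6 moves in all.
Check: all required cells visited; 6 ≤ 6 moves.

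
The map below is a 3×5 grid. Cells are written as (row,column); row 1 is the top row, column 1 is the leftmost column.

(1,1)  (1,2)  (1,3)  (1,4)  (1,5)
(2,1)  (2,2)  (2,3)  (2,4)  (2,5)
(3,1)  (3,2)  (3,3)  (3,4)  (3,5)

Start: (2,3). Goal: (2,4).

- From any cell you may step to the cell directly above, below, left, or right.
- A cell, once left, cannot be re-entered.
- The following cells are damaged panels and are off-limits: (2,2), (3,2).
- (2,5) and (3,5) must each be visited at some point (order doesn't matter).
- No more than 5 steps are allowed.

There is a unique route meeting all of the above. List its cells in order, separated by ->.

(2,3) -> (3,3) -> (3,4) -> (3,5) -> (2,5) -> (2,4)

The 5-move cap with required stops at (2,5), (3,5) leaves no slack for detours.
Route from (2,3): down to (3,3), 2× right (reaching (3,5)), up to (2,5), left to (2,4) — 5 moves in all.
Check: all required cells visited; 5 ≤ 5 moves.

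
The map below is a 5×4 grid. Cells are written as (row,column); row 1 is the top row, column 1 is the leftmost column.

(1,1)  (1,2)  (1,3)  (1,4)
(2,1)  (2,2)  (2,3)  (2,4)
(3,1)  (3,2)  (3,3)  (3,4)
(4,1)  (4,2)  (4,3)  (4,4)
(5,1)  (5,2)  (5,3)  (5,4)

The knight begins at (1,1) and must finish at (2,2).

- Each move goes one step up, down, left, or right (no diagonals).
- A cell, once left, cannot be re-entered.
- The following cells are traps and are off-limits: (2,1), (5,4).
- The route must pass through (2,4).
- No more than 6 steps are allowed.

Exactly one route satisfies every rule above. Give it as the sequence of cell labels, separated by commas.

(1,1), (1,2), (1,3), (1,4), (2,4), (2,3), (2,2)

Any route must reach (2,4) and still end at (2,2) within 6 moves, so the order of the required stops is forced.
Route from (1,1): right 3 to (1,4), down 1 to (2,4), left 2 to (2,2) — 6 moves in all.
Check: all required cells visited; 6 ≤ 6 moves.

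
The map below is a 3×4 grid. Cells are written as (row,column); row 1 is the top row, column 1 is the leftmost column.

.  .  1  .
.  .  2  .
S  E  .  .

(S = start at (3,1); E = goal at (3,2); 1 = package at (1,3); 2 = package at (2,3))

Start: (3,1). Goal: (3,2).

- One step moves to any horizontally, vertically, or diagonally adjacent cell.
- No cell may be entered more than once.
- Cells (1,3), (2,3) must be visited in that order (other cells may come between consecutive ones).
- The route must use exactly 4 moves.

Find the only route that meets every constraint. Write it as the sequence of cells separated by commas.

The waypoints must appear in the order (1,3), (2,3), with no cell reused.
Route from (3,1): up-right 2 to (1,3), down 1 to (2,3), down-left 1 to (3,2) — 4 moves in all.
Check: order respected (1 at step 2, 2 at step 3); 4 moves as required.

(3,1), (2,2), (1,3), (2,3), (3,2)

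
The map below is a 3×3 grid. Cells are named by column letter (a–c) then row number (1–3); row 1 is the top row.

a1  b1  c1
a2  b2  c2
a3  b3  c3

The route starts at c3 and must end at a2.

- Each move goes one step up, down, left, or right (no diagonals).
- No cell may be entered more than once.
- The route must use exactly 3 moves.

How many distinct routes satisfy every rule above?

3

Need simple routes of exactly 3 moves from c3 to a2 (Manhattan distance 3, so 0 moves are spent on a detour and 0 undoing it).
Enumerating: c3 c2 b2 a2 | c3 b3 b2 a2 | c3 b3 a3 a2.
That gives 3 routes.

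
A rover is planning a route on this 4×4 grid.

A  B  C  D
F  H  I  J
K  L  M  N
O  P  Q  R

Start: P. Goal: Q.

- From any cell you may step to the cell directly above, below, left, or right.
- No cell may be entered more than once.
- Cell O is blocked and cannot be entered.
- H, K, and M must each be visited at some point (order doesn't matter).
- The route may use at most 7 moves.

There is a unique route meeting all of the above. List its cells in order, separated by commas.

Any route must reach H, K, and M and still end at Q within 7 moves, so the order of the required stops is forced.
Route from P: up 1 to L, left 1 to K, up 1 to F, right 2 to I, down 2 to Q — 7 moves in all.
Check: all required cells visited; 7 ≤ 7 moves.

P, L, K, F, H, I, M, Q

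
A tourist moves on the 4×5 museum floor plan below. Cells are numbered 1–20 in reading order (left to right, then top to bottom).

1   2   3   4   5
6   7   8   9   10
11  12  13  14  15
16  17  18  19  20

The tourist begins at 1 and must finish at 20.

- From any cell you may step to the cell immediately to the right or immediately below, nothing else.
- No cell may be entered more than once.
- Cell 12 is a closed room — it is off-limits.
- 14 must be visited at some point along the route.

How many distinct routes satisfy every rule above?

14

A right/down-only route from 1 to 20 makes exactly 3 down-moves and 4 right-moves in some order.
With no other constraints that would be C(7,3) = 35 routes.
Split at 14 and multiply the segment counts (each segment already excludes blocked cells): 1→14: 7; 14→20: 2; product = 14.
That gives 14 routes.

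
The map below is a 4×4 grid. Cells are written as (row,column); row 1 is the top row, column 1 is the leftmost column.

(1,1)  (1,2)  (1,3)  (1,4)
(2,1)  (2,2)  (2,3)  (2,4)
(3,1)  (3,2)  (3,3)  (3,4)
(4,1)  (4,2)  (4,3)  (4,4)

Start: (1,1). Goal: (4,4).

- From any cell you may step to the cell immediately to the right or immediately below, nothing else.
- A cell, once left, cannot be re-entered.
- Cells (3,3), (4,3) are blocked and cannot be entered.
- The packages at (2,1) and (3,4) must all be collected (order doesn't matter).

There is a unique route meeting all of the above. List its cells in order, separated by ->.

Moves only go right or down, so the column and row indices never decrease.
Route from (1,1): down to (2,1), 3× right (reaching (2,4)), 2× down (reaching (4,4)) — 6 moves in all.
Check: all required cells visited.

(1,1) -> (2,1) -> (2,2) -> (2,3) -> (2,4) -> (3,4) -> (4,4)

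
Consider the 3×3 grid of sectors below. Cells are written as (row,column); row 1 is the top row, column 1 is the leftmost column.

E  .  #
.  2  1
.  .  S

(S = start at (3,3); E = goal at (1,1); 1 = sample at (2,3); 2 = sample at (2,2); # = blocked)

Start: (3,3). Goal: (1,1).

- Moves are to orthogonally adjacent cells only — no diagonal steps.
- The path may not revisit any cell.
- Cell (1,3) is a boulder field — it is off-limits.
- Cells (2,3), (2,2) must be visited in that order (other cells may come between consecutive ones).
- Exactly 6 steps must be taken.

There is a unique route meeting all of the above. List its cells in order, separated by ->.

The waypoints must appear in the order (2,3), (2,2), with no cell reused.
Route from (3,3): up 1 to (2,3), left 1 to (2,2), down 1 to (3,2), left 1 to (3,1), up 2 to (1,1) — 6 moves in all.
Check: order respected (1 at step 1, 2 at step 2); 6 moves as required.

(3,3) -> (2,3) -> (2,2) -> (3,2) -> (3,1) -> (2,1) -> (1,1)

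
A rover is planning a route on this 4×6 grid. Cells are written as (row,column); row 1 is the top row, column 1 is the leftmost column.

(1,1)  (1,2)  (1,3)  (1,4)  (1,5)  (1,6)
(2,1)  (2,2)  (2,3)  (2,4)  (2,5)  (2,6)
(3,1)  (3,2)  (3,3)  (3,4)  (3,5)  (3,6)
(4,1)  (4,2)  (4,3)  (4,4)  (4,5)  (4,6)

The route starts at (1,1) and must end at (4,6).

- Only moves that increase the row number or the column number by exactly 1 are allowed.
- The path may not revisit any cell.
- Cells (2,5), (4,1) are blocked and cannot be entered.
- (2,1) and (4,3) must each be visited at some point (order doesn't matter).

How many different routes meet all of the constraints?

5

A right/down-only route from (1,1) to (4,6) makes exactly 3 down-moves and 5 right-moves in some order.
With no other constraints that would be C(8,3) = 56 routes.
A monotone route can only reach the required cells in the order (2,1), (4,3), so split there and multiply the segment counts (each segment already excludes blocked cells): (1,1)→(2,1): 1; (2,1)→(4,3): 5; (4,3)→(4,6): 1; product = 5.
That gives 5 routes.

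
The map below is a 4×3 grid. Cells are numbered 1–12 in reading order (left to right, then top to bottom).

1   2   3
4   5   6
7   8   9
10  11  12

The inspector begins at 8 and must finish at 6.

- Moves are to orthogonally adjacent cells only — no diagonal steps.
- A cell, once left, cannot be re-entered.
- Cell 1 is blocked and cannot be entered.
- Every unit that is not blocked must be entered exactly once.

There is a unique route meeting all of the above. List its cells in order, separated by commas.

Need to visit all 11 open cells exactly once, starting at 8 and ending at 6.
Route from 8: right 1 to 9, down 1 to 12, left 2 to 10, up 2 to 4, right 1 to 5, up 1 to 2, right 1 to 3, down 1 to 6 — 10 moves in all.
Check: all 11 open cells covered.

8, 9, 12, 11, 10, 7, 4, 5, 2, 3, 6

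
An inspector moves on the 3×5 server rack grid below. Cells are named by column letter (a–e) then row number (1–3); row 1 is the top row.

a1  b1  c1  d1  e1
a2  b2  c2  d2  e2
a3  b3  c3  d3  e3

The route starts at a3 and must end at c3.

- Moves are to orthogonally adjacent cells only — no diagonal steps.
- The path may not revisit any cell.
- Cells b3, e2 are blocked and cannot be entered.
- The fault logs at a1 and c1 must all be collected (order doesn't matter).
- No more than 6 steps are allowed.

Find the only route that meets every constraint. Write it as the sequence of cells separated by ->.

The budget equals the shortest possible length, so every move has to be on a shortest route through the required cells.
Route from a3: up 2 to a1, right 2 to c1, down 2 to c3 — 6 moves in all.
Check: all required cells visited; 6 ≤ 6 moves.

a3 -> a2 -> a1 -> b1 -> c1 -> c2 -> c3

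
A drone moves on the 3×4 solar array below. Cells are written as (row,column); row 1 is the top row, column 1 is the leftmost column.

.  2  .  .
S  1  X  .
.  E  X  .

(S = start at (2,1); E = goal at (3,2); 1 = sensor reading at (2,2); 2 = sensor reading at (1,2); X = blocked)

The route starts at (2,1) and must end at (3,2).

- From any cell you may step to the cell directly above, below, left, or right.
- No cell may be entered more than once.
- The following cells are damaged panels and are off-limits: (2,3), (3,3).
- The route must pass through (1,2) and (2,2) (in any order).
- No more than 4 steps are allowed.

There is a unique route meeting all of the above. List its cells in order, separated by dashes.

The 4-move cap with required stops at (1,2), (2,2) leaves no slack for detours.
Route from (2,1): up 1 to (1,1), right 1 to (1,2), down 2 to (3,2) — 4 moves in all.
Check: all required cells visited; 4 ≤ 4 moves.

(2,1) - (1,1) - (1,2) - (2,2) - (3,2)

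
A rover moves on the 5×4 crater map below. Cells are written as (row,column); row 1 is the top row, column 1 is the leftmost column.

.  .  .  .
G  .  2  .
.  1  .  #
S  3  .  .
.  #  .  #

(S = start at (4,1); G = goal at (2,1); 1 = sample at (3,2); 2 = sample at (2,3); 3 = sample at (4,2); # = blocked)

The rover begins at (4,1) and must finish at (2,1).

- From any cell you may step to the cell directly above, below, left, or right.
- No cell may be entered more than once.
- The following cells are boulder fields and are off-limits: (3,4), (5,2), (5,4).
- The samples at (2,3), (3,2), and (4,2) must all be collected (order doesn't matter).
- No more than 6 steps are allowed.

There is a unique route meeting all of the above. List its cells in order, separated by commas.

The budget equals the shortest possible length, so every move has to be on a shortest route through the required cells.
Route from (4,1): right 1 to (4,2), up 1 to (3,2), right 1 to (3,3), up 1 to (2,3), left 2 to (2,1) — 6 moves in all.
Check: all required cells visited; 6 ≤ 6 moves.

(4,1), (4,2), (3,2), (3,3), (2,3), (2,2), (2,1)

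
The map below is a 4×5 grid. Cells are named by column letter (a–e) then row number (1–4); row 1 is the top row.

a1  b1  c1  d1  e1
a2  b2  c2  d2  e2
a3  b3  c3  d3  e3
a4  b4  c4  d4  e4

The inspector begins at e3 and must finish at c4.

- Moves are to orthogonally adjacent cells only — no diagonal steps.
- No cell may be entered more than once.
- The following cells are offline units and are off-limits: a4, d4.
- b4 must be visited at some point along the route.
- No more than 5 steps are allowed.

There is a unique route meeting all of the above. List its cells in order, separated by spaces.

The budget equals the shortest possible length, so every move has to be on a shortest route through the required cells.
Route from e3: left 3 to b3, down 1 to b4, right 1 to c4 — 5 moves in all.
Check: all required cells visited; 5 ≤ 5 moves.

e3 d3 c3 b3 b4 c4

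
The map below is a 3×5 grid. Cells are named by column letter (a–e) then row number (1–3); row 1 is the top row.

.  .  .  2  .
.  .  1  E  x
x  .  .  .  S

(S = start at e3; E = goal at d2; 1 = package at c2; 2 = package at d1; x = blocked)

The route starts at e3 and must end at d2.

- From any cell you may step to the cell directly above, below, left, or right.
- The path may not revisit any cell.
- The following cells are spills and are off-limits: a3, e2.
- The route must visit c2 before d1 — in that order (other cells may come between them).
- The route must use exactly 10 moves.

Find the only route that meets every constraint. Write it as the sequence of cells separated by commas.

e3, d3, c3, c2, b2, a2, a1, b1, c1, d1, d2

The waypoints must appear in the order c2, d1, with no cell reused.
Route from e3: left 2 to c3, up 1 to c2, left 2 to a2, up 1 to a1, right 3 to d1, down 1 to d2 — 10 moves in all.
Check: order respected (1 at step 3, 2 at step 9); 10 moves as required.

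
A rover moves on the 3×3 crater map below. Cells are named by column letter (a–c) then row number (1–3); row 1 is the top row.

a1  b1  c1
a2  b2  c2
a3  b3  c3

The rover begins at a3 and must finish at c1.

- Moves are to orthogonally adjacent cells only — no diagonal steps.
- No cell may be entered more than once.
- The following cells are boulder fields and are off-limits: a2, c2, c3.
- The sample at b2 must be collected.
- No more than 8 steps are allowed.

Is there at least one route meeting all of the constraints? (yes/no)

yes

One route that works: a3 → b3 → b2 → b1 → c1.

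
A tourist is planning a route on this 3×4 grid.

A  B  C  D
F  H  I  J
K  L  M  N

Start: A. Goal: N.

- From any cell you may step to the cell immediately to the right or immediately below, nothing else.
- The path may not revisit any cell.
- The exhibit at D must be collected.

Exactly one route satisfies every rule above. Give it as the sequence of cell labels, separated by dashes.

Moves only go right or down, so the column and row indices never decrease.
Route from A: 3× right (reaching D), 2× down (reaching N) — 5 moves in all.
Check: all required cells visited.

A - B - C - D - J - N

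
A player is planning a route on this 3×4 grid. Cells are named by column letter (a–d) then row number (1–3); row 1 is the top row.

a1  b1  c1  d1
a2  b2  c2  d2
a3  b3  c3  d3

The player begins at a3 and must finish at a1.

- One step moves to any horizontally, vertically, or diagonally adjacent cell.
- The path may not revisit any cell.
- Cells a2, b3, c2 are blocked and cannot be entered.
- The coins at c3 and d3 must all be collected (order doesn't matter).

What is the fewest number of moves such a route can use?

7

Any route passes through c3 and d3 in some order between a3 and a1. Summing Chebyshev distances along each leg and taking the cheapest ordering (a3 → c3 → d3 → a1) gives a lower bound of 2 + 1 + 3 = 6 moves.
The shortest route satisfying every rule uses 7 moves: a3 → b2 → c3 → d3 → d2 → c1 → b1 → a1.
The bound of 6 isn't tight here; checking systematically, no route of length 6 through 6 satisfies every constraint, so 7 is the minimum.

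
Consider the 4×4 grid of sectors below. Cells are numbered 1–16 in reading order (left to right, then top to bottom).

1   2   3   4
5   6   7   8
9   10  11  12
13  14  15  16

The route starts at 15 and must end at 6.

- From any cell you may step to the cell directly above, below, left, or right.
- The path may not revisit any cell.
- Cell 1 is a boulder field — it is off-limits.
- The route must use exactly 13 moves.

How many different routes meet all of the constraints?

Need simple routes of exactly 13 moves from 15 to 6 (Manhattan distance 3, so 5 moves are spent on a detour and 5 undoing it).
Enumerating: 15 16 12 8 4 3 7 11 10 14 13 9 5 6.
That gives 1 route.

1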